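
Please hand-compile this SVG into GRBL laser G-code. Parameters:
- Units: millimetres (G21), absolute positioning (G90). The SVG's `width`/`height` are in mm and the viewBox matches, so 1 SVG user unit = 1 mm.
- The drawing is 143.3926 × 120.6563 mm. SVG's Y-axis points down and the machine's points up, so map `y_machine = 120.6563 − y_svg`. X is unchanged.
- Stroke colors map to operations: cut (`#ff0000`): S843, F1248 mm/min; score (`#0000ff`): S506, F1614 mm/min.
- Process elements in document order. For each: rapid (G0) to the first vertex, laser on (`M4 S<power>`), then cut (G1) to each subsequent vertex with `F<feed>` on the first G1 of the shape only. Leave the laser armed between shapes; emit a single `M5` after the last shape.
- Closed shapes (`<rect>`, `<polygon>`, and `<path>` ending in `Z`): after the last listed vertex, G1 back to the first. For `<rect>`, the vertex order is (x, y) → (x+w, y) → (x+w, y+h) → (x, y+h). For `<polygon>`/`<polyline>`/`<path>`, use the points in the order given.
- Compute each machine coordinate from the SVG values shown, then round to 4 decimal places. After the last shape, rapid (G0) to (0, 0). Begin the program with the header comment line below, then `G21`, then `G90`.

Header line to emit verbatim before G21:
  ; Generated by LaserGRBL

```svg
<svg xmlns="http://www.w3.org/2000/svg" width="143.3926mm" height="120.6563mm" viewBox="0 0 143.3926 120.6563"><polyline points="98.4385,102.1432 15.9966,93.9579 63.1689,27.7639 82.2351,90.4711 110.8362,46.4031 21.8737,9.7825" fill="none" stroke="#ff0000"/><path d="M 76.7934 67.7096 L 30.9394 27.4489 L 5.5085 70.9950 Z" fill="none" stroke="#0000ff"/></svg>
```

; Generated by LaserGRBL
G21
G90
G0 X98.4385 Y18.5131
M4 S843
G1 X15.9966 Y26.6984 F1248
G1 X63.1689 Y92.8924
G1 X82.2351 Y30.1852
G1 X110.8362 Y74.2532
G1 X21.8737 Y110.8738
G0 X76.7934 Y52.9467
M4 S506
G1 X30.9394 Y93.2074 F1614
G1 X5.5085 Y49.6613
G1 X76.7934 Y52.9467
M5
G0 X0.0000 Y0.0000

1 u = 1 mm; y_m = 120.6563 − y.

[1] `<polyline>` open polyline, #ff0000→cut S843 F1248: (98.4385,18.5131) → (15.9966,26.6984) → (63.1689,92.8924) → (82.2351,30.1852) → (110.8362,74.2532) → (21.8737,110.8738)

[2] `<path>` closed polygon, #0000ff→score S506 F1614: (76.7934,52.9467) → (30.9394,93.2074) → (5.5085,49.6613) → (76.7934,52.9467) (closed)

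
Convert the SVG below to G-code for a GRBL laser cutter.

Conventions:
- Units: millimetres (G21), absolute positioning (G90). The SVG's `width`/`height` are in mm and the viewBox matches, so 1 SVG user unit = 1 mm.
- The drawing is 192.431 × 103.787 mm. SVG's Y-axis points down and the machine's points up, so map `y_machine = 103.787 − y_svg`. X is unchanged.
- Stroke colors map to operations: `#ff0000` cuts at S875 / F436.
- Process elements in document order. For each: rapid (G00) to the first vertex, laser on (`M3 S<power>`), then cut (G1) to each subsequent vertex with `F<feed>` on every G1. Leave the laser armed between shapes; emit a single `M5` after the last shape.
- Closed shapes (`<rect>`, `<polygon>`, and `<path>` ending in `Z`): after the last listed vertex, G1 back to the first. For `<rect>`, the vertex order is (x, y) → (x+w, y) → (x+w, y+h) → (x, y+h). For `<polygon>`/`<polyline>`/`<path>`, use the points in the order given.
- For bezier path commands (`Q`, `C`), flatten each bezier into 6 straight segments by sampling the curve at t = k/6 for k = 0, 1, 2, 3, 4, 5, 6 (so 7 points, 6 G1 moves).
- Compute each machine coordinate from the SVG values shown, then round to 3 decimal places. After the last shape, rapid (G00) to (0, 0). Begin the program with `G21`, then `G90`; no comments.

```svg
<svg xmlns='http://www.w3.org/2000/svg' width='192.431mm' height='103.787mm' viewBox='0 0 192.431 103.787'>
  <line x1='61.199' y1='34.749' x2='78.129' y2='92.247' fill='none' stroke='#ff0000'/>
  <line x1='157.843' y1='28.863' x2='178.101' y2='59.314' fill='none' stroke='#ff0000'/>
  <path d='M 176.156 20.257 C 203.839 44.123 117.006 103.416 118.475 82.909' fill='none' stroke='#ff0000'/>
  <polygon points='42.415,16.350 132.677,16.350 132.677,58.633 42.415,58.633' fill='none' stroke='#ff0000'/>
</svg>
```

G21
G90
G00 X61.199 Y69.038
M3 S875
G1 X78.129 Y11.540 F436
G00 X157.843 Y74.924
M3 S875
G1 X178.101 Y44.473 F436
G00 X176.156 Y83.530
M3 S875
G1 X181.393 Y69.178 F436
G1 X173.179 Y52.123 F436
G1 X157.146 Y35.564 F436
G1 X138.928 Y22.703 F436
G1 X124.160 Y16.741 F436
G1 X118.475 Y20.878 F436
G00 X42.415 Y87.437
M3 S875
G1 X132.677 Y87.437 F436
G1 X132.677 Y45.154 F436
G1 X42.415 Y45.154 F436
G1 X42.415 Y87.437 F436
M5
G00 X0.000 Y0.000

Since the viewBox matches the mm dimensions, user units are millimetres directly. The only transform is the Y-flip y_m = 103.787 − y_svg.

Shape 1 is a line segment drawn with `<line>`. Its stroke #ff0000 means cut at S875, F436. After flipping Y the toolpath is (61.199,69.038) → (78.129,11.540).

Shape 2 is a line segment drawn with `<line>`. Its stroke #ff0000 means cut at S875, F436. After flipping Y the toolpath is (157.843,74.924) → (178.101,44.473).

Shape 3 is a cubic bezier drawn with `<path>`. Its stroke #ff0000 means cut at S875, F436. After flipping Y the toolpath is (176.156,83.530) → (181.393,69.178) → (173.179,52.123) → (157.146,35.564) → (138.928,22.703) → (124.160,16.741) → (118.475,20.878).

Shape 4 is a rectangle drawn with `<polygon>`. Its stroke #ff0000 means cut at S875, F436. After flipping Y the toolpath is (42.415,87.437) → (132.677,87.437) → (132.677,45.154) → (42.415,45.154) → (42.415,87.437), returning to the start.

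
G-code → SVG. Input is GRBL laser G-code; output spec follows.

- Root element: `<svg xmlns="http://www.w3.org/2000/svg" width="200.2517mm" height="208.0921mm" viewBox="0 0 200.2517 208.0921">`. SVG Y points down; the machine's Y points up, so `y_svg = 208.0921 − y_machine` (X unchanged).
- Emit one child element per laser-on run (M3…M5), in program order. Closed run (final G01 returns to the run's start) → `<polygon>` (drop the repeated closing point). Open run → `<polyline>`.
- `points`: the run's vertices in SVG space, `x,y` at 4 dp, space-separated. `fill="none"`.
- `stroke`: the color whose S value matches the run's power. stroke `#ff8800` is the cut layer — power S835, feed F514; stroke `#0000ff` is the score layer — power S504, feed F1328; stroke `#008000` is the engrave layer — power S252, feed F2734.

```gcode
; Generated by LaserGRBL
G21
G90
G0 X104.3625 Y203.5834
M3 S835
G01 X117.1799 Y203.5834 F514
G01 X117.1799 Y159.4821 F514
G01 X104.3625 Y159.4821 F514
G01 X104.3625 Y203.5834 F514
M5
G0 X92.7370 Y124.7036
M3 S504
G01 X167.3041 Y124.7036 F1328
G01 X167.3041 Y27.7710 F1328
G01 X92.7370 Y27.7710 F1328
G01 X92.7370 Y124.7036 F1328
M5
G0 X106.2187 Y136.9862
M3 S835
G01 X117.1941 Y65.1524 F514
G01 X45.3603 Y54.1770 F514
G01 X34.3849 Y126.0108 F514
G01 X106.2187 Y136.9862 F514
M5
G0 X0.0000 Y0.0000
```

<svg xmlns="http://www.w3.org/2000/svg" width="200.2517mm" height="208.0921mm" viewBox="0 0 200.2517 208.0921">
  <polygon points="104.3625,4.5087 117.1799,4.5087 117.1799,48.6100 104.3625,48.6100" fill="none" stroke="#ff8800"/>
  <polygon points="92.7370,83.3885 167.3041,83.3885 167.3041,180.3211 92.7370,180.3211" fill="none" stroke="#0000ff"/>
  <polygon points="106.2187,71.1059 117.1941,142.9397 45.3603,153.9151 34.3849,82.0813" fill="none" stroke="#ff8800"/>
</svg>

Machine Y-up, SVG Y-down with viewBox height 208.0921, so y_svg = 208.0921 − y_machine; X carries over.

Run 1: power S835 maps to stroke `#ff8800` (cut). The run returns to its start, so emit a `<polygon>` with points (Y-flipped): 104.3625,4.5087 117.1799,4.5087 117.1799,48.6100 104.3625,48.6100.

Run 2: power S504 maps to stroke `#0000ff` (score). The run returns to its start, so emit a `<polygon>` with points (Y-flipped): 92.7370,83.3885 167.3041,83.3885 167.3041,180.3211 92.7370,180.3211.

Run 3: power S835 maps to stroke `#ff8800` (cut). The run returns to its start, so emit a `<polygon>` with points (Y-flipped): 106.2187,71.1059 117.1941,142.9397 45.3603,153.9151 34.3849,82.0813.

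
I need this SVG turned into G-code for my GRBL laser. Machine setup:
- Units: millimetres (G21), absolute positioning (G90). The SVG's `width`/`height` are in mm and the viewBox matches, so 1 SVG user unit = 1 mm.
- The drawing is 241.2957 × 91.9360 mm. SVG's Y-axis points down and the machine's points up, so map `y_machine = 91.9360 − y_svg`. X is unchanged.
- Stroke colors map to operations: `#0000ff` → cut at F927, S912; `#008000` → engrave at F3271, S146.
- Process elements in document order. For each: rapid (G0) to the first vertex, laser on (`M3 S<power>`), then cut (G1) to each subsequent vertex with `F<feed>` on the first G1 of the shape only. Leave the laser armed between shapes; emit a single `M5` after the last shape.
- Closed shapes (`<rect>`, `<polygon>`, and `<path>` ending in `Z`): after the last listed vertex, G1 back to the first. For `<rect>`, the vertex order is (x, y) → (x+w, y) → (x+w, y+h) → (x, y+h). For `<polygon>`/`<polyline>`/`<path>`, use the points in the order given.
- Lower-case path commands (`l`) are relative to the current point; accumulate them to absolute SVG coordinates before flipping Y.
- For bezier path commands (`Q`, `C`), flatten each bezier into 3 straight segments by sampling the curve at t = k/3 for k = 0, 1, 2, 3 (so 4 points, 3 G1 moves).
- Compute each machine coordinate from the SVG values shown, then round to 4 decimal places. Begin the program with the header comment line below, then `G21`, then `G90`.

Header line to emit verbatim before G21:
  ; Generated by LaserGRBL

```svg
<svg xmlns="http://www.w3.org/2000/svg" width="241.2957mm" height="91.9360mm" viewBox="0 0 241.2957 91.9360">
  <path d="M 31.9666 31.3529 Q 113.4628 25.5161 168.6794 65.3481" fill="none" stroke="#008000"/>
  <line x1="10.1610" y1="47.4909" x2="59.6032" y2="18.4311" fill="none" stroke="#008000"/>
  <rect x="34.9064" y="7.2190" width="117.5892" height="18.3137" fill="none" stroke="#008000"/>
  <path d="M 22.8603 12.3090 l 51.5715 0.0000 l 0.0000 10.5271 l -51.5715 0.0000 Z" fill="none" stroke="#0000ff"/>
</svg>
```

viewBox `0 0 241.2957 91.9360` with mm width/height → 1 unit = 1 mm. Flip: y_m = 91.9360 − y_svg.

**Shape 1** — `<path>` quadratic bezier, stroke `#008000` → engrave (S146, F3271). Control points (SVG): P0=(31.9666,31.3529), P1=(113.4628,25.5161), P2=(168.6794,65.3481); sampled at t=k/3. Machine vertices: (31.9666,60.5831) → (83.3774,59.4000) → (128.9484,48.0683) → (168.6794,26.5879). Open path.

**Shape 2** — `<line>` line segment, stroke `#008000` → engrave (S146, F3271). Machine vertices: (10.1610,44.4451) → (59.6032,73.5049). Open path.

**Shape 3** — `<rect>` rectangle, stroke `#008000` → engrave (S146, F3271). Machine vertices: (34.9064,84.7170) → (152.4956,84.7170) → (152.4956,66.4033) → (34.9064,66.4033) → (34.9064,84.7170). Closed: final G1 returns to the first vertex.

**Shape 4** — `<path>` rectangle, stroke `#0000ff` → cut (S912, F927). Machine vertices: (22.8603,79.6270) → (74.4318,79.6270) → (74.4318,69.0999) → (22.8603,69.0999) → (22.8603,79.6270). Closed: final G1 returns to the first vertex.

; Generated by LaserGRBL
G21
G90
G0 X31.9666 Y60.5831
M3 S146
G1 X83.3774 Y59.4000 F3271
G1 X128.9484 Y48.0683
G1 X168.6794 Y26.5879
G0 X10.1610 Y44.4451
M3 S146
G1 X59.6032 Y73.5049 F3271
G0 X34.9064 Y84.7170
M3 S146
G1 X152.4956 Y84.7170 F3271
G1 X152.4956 Y66.4033
G1 X34.9064 Y66.4033
G1 X34.9064 Y84.7170
G0 X22.8603 Y79.6270
M3 S912
G1 X74.4318 Y79.6270 F927
G1 X74.4318 Y69.0999
G1 X22.8603 Y69.0999
G1 X22.8603 Y79.6270
M5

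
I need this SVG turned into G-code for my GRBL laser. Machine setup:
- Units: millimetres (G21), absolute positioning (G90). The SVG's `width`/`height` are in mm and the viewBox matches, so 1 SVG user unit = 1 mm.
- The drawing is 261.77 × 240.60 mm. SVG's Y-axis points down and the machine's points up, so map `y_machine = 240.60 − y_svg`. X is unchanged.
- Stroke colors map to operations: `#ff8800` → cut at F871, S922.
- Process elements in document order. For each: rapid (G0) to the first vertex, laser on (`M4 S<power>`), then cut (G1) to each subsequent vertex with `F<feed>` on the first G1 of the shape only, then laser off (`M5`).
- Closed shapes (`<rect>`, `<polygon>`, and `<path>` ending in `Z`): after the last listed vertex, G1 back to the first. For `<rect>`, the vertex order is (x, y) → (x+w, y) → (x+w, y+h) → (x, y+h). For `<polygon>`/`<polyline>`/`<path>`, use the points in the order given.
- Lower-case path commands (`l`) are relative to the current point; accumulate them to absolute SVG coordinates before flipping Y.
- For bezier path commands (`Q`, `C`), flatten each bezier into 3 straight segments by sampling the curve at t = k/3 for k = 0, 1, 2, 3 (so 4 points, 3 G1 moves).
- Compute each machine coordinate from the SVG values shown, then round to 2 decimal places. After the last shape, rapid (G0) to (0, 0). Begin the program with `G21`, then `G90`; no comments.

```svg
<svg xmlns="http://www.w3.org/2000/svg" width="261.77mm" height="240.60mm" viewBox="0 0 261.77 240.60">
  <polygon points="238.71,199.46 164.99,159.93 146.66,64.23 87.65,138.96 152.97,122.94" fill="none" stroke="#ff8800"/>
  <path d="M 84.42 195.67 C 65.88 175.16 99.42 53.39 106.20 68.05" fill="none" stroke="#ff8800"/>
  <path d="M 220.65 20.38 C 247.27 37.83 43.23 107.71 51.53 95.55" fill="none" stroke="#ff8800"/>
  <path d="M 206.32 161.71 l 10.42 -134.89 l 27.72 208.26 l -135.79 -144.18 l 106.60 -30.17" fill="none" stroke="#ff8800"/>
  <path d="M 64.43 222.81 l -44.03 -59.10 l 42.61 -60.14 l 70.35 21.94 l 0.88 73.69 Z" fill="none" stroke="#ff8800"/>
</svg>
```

G21
G90
G0 X238.71 Y41.14
M4 S922
G1 X164.99 Y80.67 F871
G1 X146.66 Y176.37
G1 X87.65 Y101.64
G1 X152.97 Y117.66
G1 X238.71 Y41.14
M5
G0 X84.42 Y44.93
M4 S922
G1 X80.32 Y90.39 F871
G1 X93.42 Y150.54
G1 X106.20 Y172.55
M5
G0 X220.65 Y220.22
M4 S922
G1 X186.79 Y190.27 F871
G1 X97.60 Y155.26
G1 X51.53 Y145.05
M5
G0 X206.32 Y78.89
M4 S922
G1 X216.74 Y213.78 F871
G1 X244.46 Y5.52
G1 X108.67 Y149.70
G1 X215.27 Y179.87
M5
G0 X64.43 Y17.79
M4 S922
G1 X20.40 Y76.89 F871
G1 X63.01 Y137.03
G1 X133.36 Y115.09
G1 X134.24 Y41.40
G1 X64.43 Y17.79
M5
G0 X0.00 Y0.00

1 u = 1 mm; y_m = 240.60 − y.

[1] `<polygon>` closed polygon, #ff8800→cut S922 F871: (238.71,41.14) → (164.99,80.67) → (146.66,176.37) → (87.65,101.64) → (152.97,117.66) → (238.71,41.14) (closed)

[2] `<path>` cubic bezier, #ff8800→cut S922 F871: (84.42,44.93) → (80.32,90.39) → (93.42,150.54) → (106.20,172.55)

[3] `<path>` cubic bezier, #ff8800→cut S922 F871: (220.65,220.22) → (186.79,190.27) → (97.60,155.26) → (51.53,145.05)

[4] `<path>` open polyline, #ff8800→cut S922 F871: (206.32,78.89) → (216.74,213.78) → (244.46,5.52) → (108.67,149.70) → (215.27,179.87)

[5] `<path>` regular polygon, #ff8800→cut S922 F871: (64.43,17.79) → (20.40,76.89) → (63.01,137.03) → (133.36,115.09) → (134.24,41.40) → (64.43,17.79) (closed)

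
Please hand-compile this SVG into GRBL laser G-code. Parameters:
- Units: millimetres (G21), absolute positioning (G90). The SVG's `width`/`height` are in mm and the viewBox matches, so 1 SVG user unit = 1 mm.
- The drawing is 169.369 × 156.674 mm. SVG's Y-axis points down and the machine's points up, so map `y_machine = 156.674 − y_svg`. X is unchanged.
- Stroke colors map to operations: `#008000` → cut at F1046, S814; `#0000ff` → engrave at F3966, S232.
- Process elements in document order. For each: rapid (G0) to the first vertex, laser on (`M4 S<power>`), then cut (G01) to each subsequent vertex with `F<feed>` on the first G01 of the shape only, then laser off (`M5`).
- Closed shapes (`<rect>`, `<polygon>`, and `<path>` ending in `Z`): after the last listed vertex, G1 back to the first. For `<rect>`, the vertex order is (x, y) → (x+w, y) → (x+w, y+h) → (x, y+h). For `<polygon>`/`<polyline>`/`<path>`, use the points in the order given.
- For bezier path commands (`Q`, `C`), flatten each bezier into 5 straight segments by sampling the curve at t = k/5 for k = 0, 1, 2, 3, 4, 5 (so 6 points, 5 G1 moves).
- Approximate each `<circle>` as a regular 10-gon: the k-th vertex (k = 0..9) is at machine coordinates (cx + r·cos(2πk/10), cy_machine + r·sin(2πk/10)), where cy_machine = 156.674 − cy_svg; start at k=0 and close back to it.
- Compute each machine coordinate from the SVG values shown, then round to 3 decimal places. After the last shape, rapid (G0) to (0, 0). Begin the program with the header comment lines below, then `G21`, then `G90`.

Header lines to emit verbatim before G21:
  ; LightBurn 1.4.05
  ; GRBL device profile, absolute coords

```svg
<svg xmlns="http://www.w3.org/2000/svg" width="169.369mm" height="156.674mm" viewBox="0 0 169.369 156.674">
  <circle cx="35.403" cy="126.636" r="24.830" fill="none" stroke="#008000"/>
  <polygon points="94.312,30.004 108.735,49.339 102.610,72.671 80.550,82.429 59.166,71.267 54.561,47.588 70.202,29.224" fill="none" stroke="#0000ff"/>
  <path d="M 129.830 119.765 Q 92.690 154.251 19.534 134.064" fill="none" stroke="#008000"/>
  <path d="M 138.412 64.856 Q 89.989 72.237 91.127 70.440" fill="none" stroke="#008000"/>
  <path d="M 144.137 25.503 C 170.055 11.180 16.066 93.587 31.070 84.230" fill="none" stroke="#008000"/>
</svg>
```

; LightBurn 1.4.05
; GRBL device profile, absolute coords
G21
G90
G0 X60.233 Y30.038
M4 S814
G01 X55.491 Y44.633 F1046
G01 X43.076 Y53.653
G01 X27.730 Y53.653
G01 X15.315 Y44.633
G01 X10.573 Y30.038
G01 X15.315 Y15.443
G01 X27.730 Y6.423
G01 X43.076 Y6.423
G01 X55.491 Y15.443
G01 X60.233 Y30.038
M5
G0 X94.312 Y126.670
M4 S232
G01 X108.735 Y107.335 F3966
G01 X102.610 Y84.003
G01 X80.550 Y74.245
G01 X59.166 Y85.407
G01 X54.561 Y109.086
G01 X70.202 Y127.450
G01 X94.312 Y126.670
M5
G0 X129.830 Y36.909
M4 S814
G01 X113.533 Y25.302 F1046
G01 X94.355 Y18.068
G01 X72.296 Y15.208
G01 X47.356 Y16.722
G01 X19.534 Y22.610
M5
G0 X138.412 Y91.818
M4 S814
G01 X121.025 Y89.233 F1046
G01 X107.603 Y87.382
G01 X98.146 Y86.265
G01 X92.654 Y85.882
G01 X91.127 Y86.234
M5
G0 X144.137 Y131.171
M4 S814
G01 X140.890 Y129.665 F1046
G01 X111.213 Y113.992
G01 X71.852 Y93.199
G01 X39.556 Y76.334
G01 X31.070 Y72.444
M5
G0 X0.000 Y0.000

Since the viewBox matches the mm dimensions, user units are millimetres directly. The only transform is the Y-flip y_m = 156.674 − y_svg.

Shape 1 is a circle drawn with `<circle>`. Its stroke #008000 means cut at S814, F1046. After flipping Y the toolpath is (60.233,30.038) → (55.491,44.633) → (43.076,53.653) → (27.730,53.653) → (15.315,44.633) → (10.573,30.038) → (15.315,15.443) → (27.730,6.423) → (43.076,6.423) → (55.491,15.443) → (60.233,30.038), returning to the start.

Shape 2 is a regular polygon drawn with `<polygon>`. Its stroke #0000ff means engrave at S232, F3966. After flipping Y the toolpath is (94.312,126.670) → (108.735,107.335) → (102.610,84.003) → (80.550,74.245) → (59.166,85.407) → (54.561,109.086) → (70.202,127.450) → (94.312,126.670), returning to the start.

Shape 3 is a quadratic bezier drawn with `<path>`. Its stroke #008000 means cut at S814, F1046. After flipping Y the toolpath is (129.830,36.909) → (113.533,25.302) → (94.355,18.068) → (72.296,15.208) → (47.356,16.722) → (19.534,22.610).

Shape 4 is a quadratic bezier drawn with `<path>`. Its stroke #008000 means cut at S814, F1046. After flipping Y the toolpath is (138.412,91.818) → (121.025,89.233) → (107.603,87.382) → (98.146,86.265) → (92.654,85.882) → (91.127,86.234).

Shape 5 is a cubic bezier drawn with `<path>`. Its stroke #008000 means cut at S814, F1046. After flipping Y the toolpath is (144.137,131.171) → (140.890,129.665) → (111.213,113.992) → (71.852,93.199) → (39.556,76.334) → (31.070,72.444).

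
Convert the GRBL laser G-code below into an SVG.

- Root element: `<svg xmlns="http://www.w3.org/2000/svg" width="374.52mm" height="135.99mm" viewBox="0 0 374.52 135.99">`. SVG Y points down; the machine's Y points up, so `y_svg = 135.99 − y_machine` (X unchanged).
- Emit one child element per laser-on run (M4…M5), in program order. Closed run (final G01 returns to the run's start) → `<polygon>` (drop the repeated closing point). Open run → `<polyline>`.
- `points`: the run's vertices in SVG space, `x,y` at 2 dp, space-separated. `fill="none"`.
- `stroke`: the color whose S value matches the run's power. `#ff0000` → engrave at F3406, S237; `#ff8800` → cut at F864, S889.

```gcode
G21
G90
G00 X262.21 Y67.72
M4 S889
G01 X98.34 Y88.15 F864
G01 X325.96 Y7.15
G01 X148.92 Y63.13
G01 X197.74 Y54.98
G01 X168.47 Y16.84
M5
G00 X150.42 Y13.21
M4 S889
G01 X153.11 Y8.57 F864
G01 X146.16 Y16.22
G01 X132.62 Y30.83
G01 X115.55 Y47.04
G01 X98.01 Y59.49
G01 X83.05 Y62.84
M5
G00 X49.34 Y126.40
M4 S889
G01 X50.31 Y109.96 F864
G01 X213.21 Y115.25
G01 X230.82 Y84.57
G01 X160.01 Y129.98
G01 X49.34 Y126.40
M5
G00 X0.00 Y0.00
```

<svg xmlns="http://www.w3.org/2000/svg" width="374.52mm" height="135.99mm" viewBox="0 0 374.52 135.99">
  <polyline points="262.21,68.27 98.34,47.84 325.96,128.84 148.92,72.86 197.74,81.01 168.47,119.15" fill="none" stroke="#ff8800"/>
  <polyline points="150.42,122.78 153.11,127.42 146.16,119.77 132.62,105.16 115.55,88.95 98.01,76.50 83.05,73.15" fill="none" stroke="#ff8800"/>
  <polygon points="49.34,9.59 50.31,26.03 213.21,20.74 230.82,51.42 160.01,6.01" fill="none" stroke="#ff8800"/>
</svg>

Machine Y-up, SVG Y-down with viewBox height 135.99, so y_svg = 135.99 − y_machine; X carries over. Every run uses S889, so all elements get stroke `#ff8800` (cut).

Run 1: The run is open, so emit a `<polyline>` with points (Y-flipped): 262.21,68.27 98.34,47.84 325.96,128.84 148.92,72.86 197.74,81.01 168.47,119.15.

Run 2: The run is open, so emit a `<polyline>` with points (Y-flipped): 150.42,122.78 153.11,127.42 146.16,119.77 132.62,105.16 115.55,88.95 98.01,76.50 83.05,73.15.

Run 3: The run returns to its start, so emit a `<polygon>` with points (Y-flipped): 49.34,9.59 50.31,26.03 213.21,20.74 230.82,51.42 160.01,6.01.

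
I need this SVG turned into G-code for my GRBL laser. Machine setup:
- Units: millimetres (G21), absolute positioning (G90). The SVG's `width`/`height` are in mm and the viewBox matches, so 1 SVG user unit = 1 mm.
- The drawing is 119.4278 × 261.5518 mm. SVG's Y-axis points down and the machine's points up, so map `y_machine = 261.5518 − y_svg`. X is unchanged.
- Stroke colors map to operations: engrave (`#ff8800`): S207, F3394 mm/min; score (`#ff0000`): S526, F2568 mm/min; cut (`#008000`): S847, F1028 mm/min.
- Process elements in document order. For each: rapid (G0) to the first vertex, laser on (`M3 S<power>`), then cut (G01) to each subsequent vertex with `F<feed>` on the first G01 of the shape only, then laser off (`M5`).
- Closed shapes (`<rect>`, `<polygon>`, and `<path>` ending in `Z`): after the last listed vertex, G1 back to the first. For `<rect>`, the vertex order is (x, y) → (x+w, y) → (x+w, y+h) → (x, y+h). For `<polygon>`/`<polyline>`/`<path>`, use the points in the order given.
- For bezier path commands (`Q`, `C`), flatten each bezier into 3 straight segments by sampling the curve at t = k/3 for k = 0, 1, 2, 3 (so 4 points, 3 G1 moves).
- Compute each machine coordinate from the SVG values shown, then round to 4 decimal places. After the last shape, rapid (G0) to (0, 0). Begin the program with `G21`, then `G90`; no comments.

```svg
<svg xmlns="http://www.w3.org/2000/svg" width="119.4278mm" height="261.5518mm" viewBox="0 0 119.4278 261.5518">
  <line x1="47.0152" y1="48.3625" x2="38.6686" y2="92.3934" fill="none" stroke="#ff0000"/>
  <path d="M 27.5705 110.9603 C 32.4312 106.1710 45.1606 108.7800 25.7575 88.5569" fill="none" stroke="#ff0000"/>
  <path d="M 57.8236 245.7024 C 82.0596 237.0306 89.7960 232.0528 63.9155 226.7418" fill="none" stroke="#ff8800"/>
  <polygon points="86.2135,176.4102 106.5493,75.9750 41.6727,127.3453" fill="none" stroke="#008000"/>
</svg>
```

1 u = 1 mm; y_m = 261.5518 − y.

[1] `<line>` line segment, #ff0000→score S526 F2568: (47.0152,213.1893) → (38.6686,169.1584)

[2] `<path>` cubic bezier, #ff0000→score S526 F2568: (27.5705,150.5915) → (33.5726,154.0343) → (35.9313,159.2629) → (25.7575,172.9949)

[3] `<path>` cubic bezier, #ff8800→engrave S207 F3394: (57.8236,15.8494) → (75.9258,23.4390) → (79.2243,29.4609) → (63.9155,34.8100)

[4] `<polygon>` closed polygon, #008000→cut S847 F1028: (86.2135,85.1416) → (106.5493,185.5768) → (41.6727,134.2065) → (86.2135,85.1416) (closed)

G21
G90
G0 X47.0152 Y213.1893
M3 S526
G01 X38.6686 Y169.1584 F2568
M5
G0 X27.5705 Y150.5915
M3 S526
G01 X33.5726 Y154.0343 F2568
G01 X35.9313 Y159.2629
G01 X25.7575 Y172.9949
M5
G0 X57.8236 Y15.8494
M3 S207
G01 X75.9258 Y23.4390 F3394
G01 X79.2243 Y29.4609
G01 X63.9155 Y34.8100
M5
G0 X86.2135 Y85.1416
M3 S847
G01 X106.5493 Y185.5768 F1028
G01 X41.6727 Y134.2065
G01 X86.2135 Y85.1416
M5
G0 X0.0000 Y0.0000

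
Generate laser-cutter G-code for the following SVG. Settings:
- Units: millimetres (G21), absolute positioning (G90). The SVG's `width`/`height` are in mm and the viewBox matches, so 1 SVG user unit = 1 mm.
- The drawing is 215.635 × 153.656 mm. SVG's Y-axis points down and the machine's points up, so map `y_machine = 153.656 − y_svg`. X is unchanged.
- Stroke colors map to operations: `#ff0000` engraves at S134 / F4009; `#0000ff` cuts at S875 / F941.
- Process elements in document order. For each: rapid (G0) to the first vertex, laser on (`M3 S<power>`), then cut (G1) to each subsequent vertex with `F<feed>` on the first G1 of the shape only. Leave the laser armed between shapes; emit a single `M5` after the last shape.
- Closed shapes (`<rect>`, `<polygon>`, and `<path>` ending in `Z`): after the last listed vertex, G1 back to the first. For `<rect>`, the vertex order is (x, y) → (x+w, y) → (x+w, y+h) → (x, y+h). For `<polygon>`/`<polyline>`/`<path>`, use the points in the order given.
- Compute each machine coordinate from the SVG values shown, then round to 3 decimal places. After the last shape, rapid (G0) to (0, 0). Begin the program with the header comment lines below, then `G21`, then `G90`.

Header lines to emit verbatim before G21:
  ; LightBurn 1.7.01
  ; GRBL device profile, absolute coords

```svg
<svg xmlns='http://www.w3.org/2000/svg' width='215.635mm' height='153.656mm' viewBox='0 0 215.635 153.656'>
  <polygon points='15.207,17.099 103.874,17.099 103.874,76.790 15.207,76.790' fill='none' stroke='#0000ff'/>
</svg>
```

; LightBurn 1.7.01
; GRBL device profile, absolute coords
G21
G90
G0 X15.207 Y136.557
M3 S875
G1 X103.874 Y136.557 F941
G1 X103.874 Y76.866
G1 X15.207 Y76.866
G1 X15.207 Y136.557
M5
G0 X0.000 Y0.000

1 u = 1 mm; y_m = 153.656 − y.

[1] `<polygon>` rectangle, #0000ff→cut S875 F941: (15.207,136.557) → (103.874,136.557) → (103.874,76.866) → (15.207,76.866) → (15.207,136.557) (closed)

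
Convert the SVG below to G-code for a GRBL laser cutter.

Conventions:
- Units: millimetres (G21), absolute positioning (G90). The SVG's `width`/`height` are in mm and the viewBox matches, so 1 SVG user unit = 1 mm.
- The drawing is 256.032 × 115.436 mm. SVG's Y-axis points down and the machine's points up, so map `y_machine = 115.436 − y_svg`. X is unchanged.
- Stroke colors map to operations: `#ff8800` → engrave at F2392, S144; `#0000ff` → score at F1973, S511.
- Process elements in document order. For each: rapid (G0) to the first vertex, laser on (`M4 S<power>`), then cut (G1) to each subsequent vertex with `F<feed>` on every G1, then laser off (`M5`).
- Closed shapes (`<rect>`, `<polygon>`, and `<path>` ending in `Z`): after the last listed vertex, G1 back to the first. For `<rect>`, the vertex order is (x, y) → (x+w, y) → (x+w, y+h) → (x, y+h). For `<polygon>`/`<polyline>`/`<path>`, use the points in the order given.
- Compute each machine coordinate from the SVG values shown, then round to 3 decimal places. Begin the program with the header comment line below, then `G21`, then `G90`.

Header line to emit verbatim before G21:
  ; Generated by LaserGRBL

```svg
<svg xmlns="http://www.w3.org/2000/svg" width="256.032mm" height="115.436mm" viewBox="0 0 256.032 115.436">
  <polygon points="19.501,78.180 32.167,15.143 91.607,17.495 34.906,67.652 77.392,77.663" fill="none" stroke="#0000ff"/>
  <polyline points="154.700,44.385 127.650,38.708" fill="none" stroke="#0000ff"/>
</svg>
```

1 u = 1 mm; y_m = 115.436 − y.

[1] `<polygon>` closed polygon, #0000ff→score S511 F1973: (19.501,37.256) → (32.167,100.293) → (91.607,97.941) → (34.906,47.784) → (77.392,37.773) → (19.501,37.256) (closed)

[2] `<polyline>` line segment, #0000ff→score S511 F1973: (154.700,71.051) → (127.650,76.728)

; Generated by LaserGRBL
G21
G90
G0 X19.501 Y37.256
M4 S511
G1 X32.167 Y100.293 F1973
G1 X91.607 Y97.941 F1973
G1 X34.906 Y47.784 F1973
G1 X77.392 Y37.773 F1973
G1 X19.501 Y37.256 F1973
M5
G0 X154.700 Y71.051
M4 S511
G1 X127.650 Y76.728 F1973
M5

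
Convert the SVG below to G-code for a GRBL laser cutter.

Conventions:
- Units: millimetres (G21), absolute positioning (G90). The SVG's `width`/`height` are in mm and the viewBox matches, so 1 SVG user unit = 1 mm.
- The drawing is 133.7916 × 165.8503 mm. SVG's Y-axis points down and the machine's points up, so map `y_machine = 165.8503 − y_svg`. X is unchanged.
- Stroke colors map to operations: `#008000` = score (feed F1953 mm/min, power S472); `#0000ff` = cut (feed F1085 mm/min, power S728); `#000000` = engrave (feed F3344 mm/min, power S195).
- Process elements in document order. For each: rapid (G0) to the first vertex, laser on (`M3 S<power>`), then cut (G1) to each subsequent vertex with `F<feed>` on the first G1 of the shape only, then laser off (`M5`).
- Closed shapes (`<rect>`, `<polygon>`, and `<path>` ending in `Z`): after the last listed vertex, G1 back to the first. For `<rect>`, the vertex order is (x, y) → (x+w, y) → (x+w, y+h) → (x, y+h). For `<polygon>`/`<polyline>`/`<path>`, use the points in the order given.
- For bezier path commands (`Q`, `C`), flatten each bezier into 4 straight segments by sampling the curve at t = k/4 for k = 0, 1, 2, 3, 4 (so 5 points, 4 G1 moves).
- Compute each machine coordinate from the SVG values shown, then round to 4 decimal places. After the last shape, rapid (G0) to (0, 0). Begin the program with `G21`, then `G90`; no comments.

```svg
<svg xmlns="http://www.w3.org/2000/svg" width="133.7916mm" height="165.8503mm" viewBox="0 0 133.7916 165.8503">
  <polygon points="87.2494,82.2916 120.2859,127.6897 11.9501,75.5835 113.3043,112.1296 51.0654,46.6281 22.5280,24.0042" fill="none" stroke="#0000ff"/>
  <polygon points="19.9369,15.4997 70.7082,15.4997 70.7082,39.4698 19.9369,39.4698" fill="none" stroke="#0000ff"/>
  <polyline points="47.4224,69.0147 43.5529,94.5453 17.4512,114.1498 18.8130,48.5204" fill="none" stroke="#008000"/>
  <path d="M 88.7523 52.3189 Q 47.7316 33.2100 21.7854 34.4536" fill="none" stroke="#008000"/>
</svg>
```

Since the viewBox matches the mm dimensions, user units are millimetres directly. The only transform is the Y-flip y_m = 165.8503 − y_svg.

Shape 1 is a closed polygon drawn with `<polygon>`. Its stroke #0000ff means cut at S728, F1085. After flipping Y the toolpath is (87.2494,83.5587) → (120.2859,38.1606) → (11.9501,90.2668) → (113.3043,53.7207) → (51.0654,119.2222) → (22.5280,141.8461) → (87.2494,83.5587), returning to the start.

Shape 2 is a rectangle drawn with `<polygon>`. Its stroke #0000ff means cut at S728, F1085. After flipping Y the toolpath is (19.9369,150.3506) → (70.7082,150.3506) → (70.7082,126.3805) → (19.9369,126.3805) → (19.9369,150.3506), returning to the start.

Shape 3 is a open polyline drawn with `<polyline>`. Its stroke #008000 means score at S472, F1953. After flipping Y the toolpath is (47.4224,96.8356) → (43.5529,71.3050) → (17.4512,51.7005) → (18.8130,117.3299).

Shape 4 is a quadratic bezier drawn with `<path>`. Its stroke #008000 means score at S472, F1953. After flipping Y the toolpath is (88.7523,113.5314) → (69.1841,121.8138) → (51.5002,127.5522) → (35.7007,130.7465) → (21.7854,131.3967).

G21
G90
G0 X87.2494 Y83.5587
M3 S728
G1 X120.2859 Y38.1606 F1085
G1 X11.9501 Y90.2668
G1 X113.3043 Y53.7207
G1 X51.0654 Y119.2222
G1 X22.5280 Y141.8461
G1 X87.2494 Y83.5587
M5
G0 X19.9369 Y150.3506
M3 S728
G1 X70.7082 Y150.3506 F1085
G1 X70.7082 Y126.3805
G1 X19.9369 Y126.3805
G1 X19.9369 Y150.3506
M5
G0 X47.4224 Y96.8356
M3 S472
G1 X43.5529 Y71.3050 F1953
G1 X17.4512 Y51.7005
G1 X18.8130 Y117.3299
M5
G0 X88.7523 Y113.5314
M3 S472
G1 X69.1841 Y121.8138 F1953
G1 X51.5002 Y127.5522
G1 X35.7007 Y130.7465
G1 X21.7854 Y131.3967
M5
G0 X0.0000 Y0.0000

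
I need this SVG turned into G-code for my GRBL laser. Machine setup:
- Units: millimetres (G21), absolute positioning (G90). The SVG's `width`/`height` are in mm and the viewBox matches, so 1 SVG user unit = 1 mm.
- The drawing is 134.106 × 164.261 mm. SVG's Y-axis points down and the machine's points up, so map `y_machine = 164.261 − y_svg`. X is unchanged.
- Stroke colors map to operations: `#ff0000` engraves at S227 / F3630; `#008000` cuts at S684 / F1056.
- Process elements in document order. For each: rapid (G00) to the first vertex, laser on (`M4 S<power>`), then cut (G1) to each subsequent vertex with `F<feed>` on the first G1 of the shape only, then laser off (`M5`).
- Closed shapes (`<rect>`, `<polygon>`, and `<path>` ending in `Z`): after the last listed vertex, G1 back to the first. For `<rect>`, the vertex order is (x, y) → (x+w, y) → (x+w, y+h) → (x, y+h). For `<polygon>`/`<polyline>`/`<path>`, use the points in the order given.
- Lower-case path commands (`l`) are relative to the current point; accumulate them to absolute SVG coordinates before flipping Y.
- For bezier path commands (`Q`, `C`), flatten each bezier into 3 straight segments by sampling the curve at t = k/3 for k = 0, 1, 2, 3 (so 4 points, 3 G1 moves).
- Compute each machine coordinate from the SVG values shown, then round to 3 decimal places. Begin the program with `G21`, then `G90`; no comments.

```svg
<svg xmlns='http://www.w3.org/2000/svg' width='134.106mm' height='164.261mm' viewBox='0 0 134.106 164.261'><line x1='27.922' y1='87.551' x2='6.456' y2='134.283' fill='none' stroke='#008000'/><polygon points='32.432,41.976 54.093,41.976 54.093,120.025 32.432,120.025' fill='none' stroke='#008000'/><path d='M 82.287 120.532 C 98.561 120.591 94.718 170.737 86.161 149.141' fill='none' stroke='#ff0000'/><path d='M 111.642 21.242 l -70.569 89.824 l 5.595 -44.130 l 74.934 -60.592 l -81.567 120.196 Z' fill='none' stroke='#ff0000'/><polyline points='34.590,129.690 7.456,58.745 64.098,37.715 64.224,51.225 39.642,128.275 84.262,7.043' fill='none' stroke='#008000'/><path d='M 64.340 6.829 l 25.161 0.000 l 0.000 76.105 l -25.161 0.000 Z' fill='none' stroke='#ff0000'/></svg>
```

1 u = 1 mm; y_m = 164.261 − y.

[1] `<line>` line segment, #008000→cut S684 F1056: (27.922,76.710) → (6.456,29.978)

[2] `<polygon>` rectangle, #008000→cut S684 F1056: (32.432,122.285) → (54.093,122.285) → (54.093,44.236) → (32.432,44.236) → (32.432,122.285) (closed)

[3] `<path>` cubic bezier, #ff0000→engrave S227 F3630: (82.287,43.729) → (92.426,31.487) → (92.576,12.926) → (86.161,15.120)

[4] `<path>` closed polygon, #ff0000→engrave S227 F3630: (111.642,143.019) → (41.073,53.195) → (46.668,97.325) → (121.602,157.917) → (40.035,37.721) → (111.642,143.019) (closed)

[5] `<polyline>` open polyline, #008000→cut S684 F1056: (34.590,34.571) → (7.456,105.516) → (64.098,126.546) → (64.224,113.036) → (39.642,35.986) → (84.262,157.218)

[6] `<path>` rectangle, #ff0000→engrave S227 F3630: (64.340,157.432) → (89.501,157.432) → (89.501,81.327) → (64.340,81.327) → (64.340,157.432) (closed)

G21
G90
G00 X27.922 Y76.710
M4 S684
G1 X6.456 Y29.978 F1056
M5
G00 X32.432 Y122.285
M4 S684
G1 X54.093 Y122.285 F1056
G1 X54.093 Y44.236
G1 X32.432 Y44.236
G1 X32.432 Y122.285
M5
G00 X82.287 Y43.729
M4 S227
G1 X92.426 Y31.487 F3630
G1 X92.576 Y12.926
G1 X86.161 Y15.120
M5
G00 X111.642 Y143.019
M4 S227
G1 X41.073 Y53.195 F3630
G1 X46.668 Y97.325
G1 X121.602 Y157.917
G1 X40.035 Y37.721
G1 X111.642 Y143.019
M5
G00 X34.590 Y34.571
M4 S684
G1 X7.456 Y105.516 F1056
G1 X64.098 Y126.546
G1 X64.224 Y113.036
G1 X39.642 Y35.986
G1 X84.262 Y157.218
M5
G00 X64.340 Y157.432
M4 S227
G1 X89.501 Y157.432 F3630
G1 X89.501 Y81.327
G1 X64.340 Y81.327
G1 X64.340 Y157.432
M5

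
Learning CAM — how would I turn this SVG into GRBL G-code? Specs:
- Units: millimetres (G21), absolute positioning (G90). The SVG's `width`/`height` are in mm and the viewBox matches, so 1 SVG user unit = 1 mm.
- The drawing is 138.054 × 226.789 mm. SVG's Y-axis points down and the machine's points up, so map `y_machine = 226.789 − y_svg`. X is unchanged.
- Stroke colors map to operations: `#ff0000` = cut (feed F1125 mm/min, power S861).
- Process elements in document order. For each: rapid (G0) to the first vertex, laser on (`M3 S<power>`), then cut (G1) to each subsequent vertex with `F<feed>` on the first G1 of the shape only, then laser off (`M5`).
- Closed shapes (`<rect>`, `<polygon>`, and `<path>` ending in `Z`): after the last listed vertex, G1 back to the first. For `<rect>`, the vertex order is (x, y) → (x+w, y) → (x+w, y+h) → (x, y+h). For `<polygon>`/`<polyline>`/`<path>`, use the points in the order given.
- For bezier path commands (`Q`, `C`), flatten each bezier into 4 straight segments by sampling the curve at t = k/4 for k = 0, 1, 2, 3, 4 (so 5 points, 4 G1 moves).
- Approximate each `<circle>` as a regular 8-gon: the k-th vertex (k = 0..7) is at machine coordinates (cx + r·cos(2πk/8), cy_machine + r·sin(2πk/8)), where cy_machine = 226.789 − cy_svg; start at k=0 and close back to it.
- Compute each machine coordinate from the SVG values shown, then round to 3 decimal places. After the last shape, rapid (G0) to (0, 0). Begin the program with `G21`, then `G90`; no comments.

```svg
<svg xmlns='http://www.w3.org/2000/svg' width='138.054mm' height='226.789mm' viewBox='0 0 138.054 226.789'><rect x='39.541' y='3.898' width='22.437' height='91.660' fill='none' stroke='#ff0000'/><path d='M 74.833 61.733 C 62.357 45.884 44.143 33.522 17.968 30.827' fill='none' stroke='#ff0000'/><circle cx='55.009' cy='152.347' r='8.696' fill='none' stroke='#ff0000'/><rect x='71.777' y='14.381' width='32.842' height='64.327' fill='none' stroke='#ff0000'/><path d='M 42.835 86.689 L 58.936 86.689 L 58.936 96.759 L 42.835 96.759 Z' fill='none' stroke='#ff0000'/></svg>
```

viewBox `0 0 138.054 226.789` with mm width/height → 1 unit = 1 mm. Flip: y_m = 226.789 − y_svg.

**Shape 1** — `<rect>` rectangle, stroke `#ff0000` → cut (S861, F1125). Machine vertices: (39.541,222.891) → (61.978,222.891) → (61.978,131.231) → (39.541,131.231) → (39.541,222.891). Closed: final G1 returns to the first vertex.

**Shape 2** — `<path>` cubic bezier, stroke `#ff0000` → cut (S861, F1125). Control points (SVG): P0=(74.833,61.733), P1=(62.357,45.884), P2=(44.143,33.522), P3=(17.968,30.827); sampled at t=k/4. Machine vertices: (74.833,165.056) → (64.365,176.192) → (51.538,185.442) → (36.141,192.225) → (17.968,195.962). Open path.

**Shape 3** — `<circle>` circle, stroke `#ff0000` → cut (S861, F1125). Machine vertices: (63.705,74.442) → (61.158,80.591) → (55.009,83.138) → (48.860,80.591) → (46.313,74.442) → (48.860,68.293) → (55.009,65.746) → (61.158,68.293) → (63.705,74.442). Closed: final G1 returns to the first vertex.

**Shape 4** — `<rect>` rectangle, stroke `#ff0000` → cut (S861, F1125). Machine vertices: (71.777,212.408) → (104.619,212.408) → (104.619,148.081) → (71.777,148.081) → (71.777,212.408). Closed: final G1 returns to the first vertex.

**Shape 5** — `<path>` rectangle, stroke `#ff0000` → cut (S861, F1125). Machine vertices: (42.835,140.100) → (58.936,140.100) → (58.936,130.030) → (42.835,130.030) → (42.835,140.100). Closed: final G1 returns to the first vertex.

G21
G90
G0 X39.541 Y222.891
M3 S861
G1 X61.978 Y222.891 F1125
G1 X61.978 Y131.231
G1 X39.541 Y131.231
G1 X39.541 Y222.891
M5
G0 X74.833 Y165.056
M3 S861
G1 X64.365 Y176.192 F1125
G1 X51.538 Y185.442
G1 X36.141 Y192.225
G1 X17.968 Y195.962
M5
G0 X63.705 Y74.442
M3 S861
G1 X61.158 Y80.591 F1125
G1 X55.009 Y83.138
G1 X48.860 Y80.591
G1 X46.313 Y74.442
G1 X48.860 Y68.293
G1 X55.009 Y65.746
G1 X61.158 Y68.293
G1 X63.705 Y74.442
M5
G0 X71.777 Y212.408
M3 S861
G1 X104.619 Y212.408 F1125
G1 X104.619 Y148.081
G1 X71.777 Y148.081
G1 X71.777 Y212.408
M5
G0 X42.835 Y140.100
M3 S861
G1 X58.936 Y140.100 F1125
G1 X58.936 Y130.030
G1 X42.835 Y130.030
G1 X42.835 Y140.100
M5
G0 X0.000 Y0.000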